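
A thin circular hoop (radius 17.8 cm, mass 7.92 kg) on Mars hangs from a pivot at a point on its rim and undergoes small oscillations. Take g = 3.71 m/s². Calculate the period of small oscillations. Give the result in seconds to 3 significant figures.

1.95 s

I_cm = mr² = 0.2509 kg·m². The pivot is at distance d = 0.178 m from the centre of mass.
By the parallel-axis theorem, I = I_cm + md² = 0.2509 + 0.2509 = 0.5019 kg·m².
T = 2π√(I/(mgd)) = 2π√(0.5019/(7.92 × 3.71 × 0.178)) = 1.95 s.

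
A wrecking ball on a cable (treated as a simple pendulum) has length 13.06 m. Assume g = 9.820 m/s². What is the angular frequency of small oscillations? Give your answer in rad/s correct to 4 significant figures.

0.8671 rad/s

ω = √(g/L) = √(9.820/13.06) = 0.8671 rad/s.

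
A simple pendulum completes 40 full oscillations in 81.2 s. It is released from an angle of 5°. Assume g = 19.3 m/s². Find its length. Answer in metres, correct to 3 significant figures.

2.01 m

T = 81.2/40 = 2.030 s.
From T = 2π√(L/g), L = gT²/(4π²) = 19.3 × 2.030²/(4π²) = 2.01 m.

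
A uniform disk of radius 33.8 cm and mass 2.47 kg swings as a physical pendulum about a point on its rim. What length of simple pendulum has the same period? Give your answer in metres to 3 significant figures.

0.507 m

The equivalent simple-pendulum length is L_eq = I/(md), where I is about the pivot and d = 0.3380 m.
I_cm = ½mR² = 0.1411 kg·m², so I = I_cm + md² = 0.1411 + 0.2822 = 0.4233 kg·m².
L_eq = 0.4233/(2.47 × 0.3380) = 0.507 m.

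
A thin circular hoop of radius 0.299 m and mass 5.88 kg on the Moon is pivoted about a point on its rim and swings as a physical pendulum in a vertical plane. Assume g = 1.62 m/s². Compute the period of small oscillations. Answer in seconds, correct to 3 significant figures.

I_cm = mr² = 0.5257 kg·m². The pivot is at distance d = 0.299 m from the centre of mass.
By the parallel-axis theorem, I = I_cm + md² = 0.5257 + 0.5257 = 1.051 kg·m².
T = 2π√(I/(mgd)) = 2π√(1.051/(5.88 × 1.62 × 0.299)) = 3.82 s.

3.82 s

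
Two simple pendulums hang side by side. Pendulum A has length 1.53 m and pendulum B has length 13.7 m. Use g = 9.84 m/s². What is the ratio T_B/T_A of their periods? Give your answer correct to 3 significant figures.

T ∝ √L, so T_B/T_A = √(L_B/L_A) = √(13.7/1.53) = 2.99.

2.99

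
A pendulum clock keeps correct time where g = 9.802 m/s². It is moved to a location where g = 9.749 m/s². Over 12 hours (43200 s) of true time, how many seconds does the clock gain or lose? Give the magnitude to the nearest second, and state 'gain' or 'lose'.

lose 117 s

The clock's period scales as T ∝ 1/√g, so T'/T = √(9.802/9.749) = 1.00271.
In 43200 s of true time the clock registers 43200/1.00271 = 43083.0 s, so it loses 117 s.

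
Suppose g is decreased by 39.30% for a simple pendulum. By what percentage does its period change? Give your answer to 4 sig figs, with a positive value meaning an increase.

28.35%

T ∝ 1/√g, so T'/T = 1/√(0.60700) = 1.2835.
Percentage change in T = (1.2835 − 1) × 100% = 28.35%.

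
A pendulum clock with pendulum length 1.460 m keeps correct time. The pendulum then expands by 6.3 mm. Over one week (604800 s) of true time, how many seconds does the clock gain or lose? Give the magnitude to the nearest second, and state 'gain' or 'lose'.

T ∝ √L, so T'/T = √(1.46630/1.460) = 1.00216.
In 604800 s of true time the clock registers 604800/1.00216 = 603499.3 s, so it loses 1301 s.

lose 1301 s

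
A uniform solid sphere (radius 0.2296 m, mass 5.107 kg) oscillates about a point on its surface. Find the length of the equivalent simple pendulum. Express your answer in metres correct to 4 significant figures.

0.3214 m

The equivalent simple-pendulum length is L_eq = I/(md), where I is about the pivot and d = 0.22960 m.
I_cm = (2/5)mR² = 0.10769 kg·m², so I = I_cm + md² = 0.10769 + 0.26922 = 0.37691 kg·m².
L_eq = 0.37691/(5.107 × 0.22960) = 0.3214 m.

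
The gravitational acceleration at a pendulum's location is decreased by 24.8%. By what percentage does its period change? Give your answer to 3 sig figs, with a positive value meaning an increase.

T ∝ 1/√g, so T'/T = 1/√(0.7520) = 1.153.
Percentage change in T = (1.153 − 1) × 100% = 15.3%.

15.3%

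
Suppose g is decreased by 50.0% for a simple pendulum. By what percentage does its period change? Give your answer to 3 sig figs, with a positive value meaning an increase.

T ∝ 1/√g, so T'/T = 1/√(0.5000) = 1.414.
Percentage change in T = (1.414 − 1) × 100% = 41.4%.

41.4%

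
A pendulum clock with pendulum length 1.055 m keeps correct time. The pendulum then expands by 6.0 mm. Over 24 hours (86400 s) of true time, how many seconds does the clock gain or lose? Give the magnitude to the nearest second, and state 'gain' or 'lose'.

T ∝ √L, so T'/T = √(1.06100/1.055) = 1.00284.
In 86400 s of true time the clock registers 86400/1.00284 = 86155.4 s, so it loses 245 s.

lose 245 s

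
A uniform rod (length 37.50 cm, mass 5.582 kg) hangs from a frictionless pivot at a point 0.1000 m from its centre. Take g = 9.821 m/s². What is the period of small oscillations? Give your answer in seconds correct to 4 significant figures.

0.9344 s

For a physical pendulum T = 2π√(I/(mgd)), with d = 0.10000 m from pivot to centre of mass.
I_cm = mL²/12 = 5.582 × 0.3750²/12 = 0.065414 kg·m²; I = I_cm + md² = 0.065414 + 5.582 × 0.10000² = 0.12123 kg·m².
T = 2π√(0.12123/(5.582 × 9.821 × 0.10000)) = 0.9344 s.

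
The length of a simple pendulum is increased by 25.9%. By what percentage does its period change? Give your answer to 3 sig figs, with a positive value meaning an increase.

12.2%

T ∝ √L, so T'/T = √(1.259) = 1.122.
Percentage change in T = (1.122 − 1) × 100% = 12.2%.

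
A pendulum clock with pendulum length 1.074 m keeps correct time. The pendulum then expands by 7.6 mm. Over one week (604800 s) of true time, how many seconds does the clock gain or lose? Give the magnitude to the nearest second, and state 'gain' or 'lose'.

T ∝ √L, so T'/T = √(1.08160/1.074) = 1.00353.
In 604800 s of true time the clock registers 604800/1.00353 = 602671.4 s, so it loses 2129 s.

lose 2129 s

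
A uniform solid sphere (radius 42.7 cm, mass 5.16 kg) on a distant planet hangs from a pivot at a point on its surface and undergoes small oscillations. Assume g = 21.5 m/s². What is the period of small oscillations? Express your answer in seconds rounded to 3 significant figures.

1.05 s

I_cm = (2/5)mr² = 0.3763 kg·m². The pivot is at distance d = 0.427 m from the centre of mass.
By the parallel-axis theorem, I = I_cm + md² = 0.3763 + 0.9408 = 1.317 kg·m².
T = 2π√(I/(mgd)) = 2π√(1.317/(5.16 × 21.5 × 0.427)) = 1.05 s.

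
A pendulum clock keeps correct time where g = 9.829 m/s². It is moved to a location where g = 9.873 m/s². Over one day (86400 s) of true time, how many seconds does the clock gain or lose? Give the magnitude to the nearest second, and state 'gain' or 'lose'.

The clock's period scales as T ∝ 1/√g, so T'/T = √(9.829/9.873) = 0.997769.
In 86400 s of true time the clock registers 86400/0.997769 = 86593.2 s, so it gains 193 s.

gain 193 s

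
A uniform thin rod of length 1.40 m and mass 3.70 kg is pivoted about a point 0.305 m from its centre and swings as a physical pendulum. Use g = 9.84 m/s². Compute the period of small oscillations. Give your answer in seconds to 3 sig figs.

For a physical pendulum T = 2π√(I/(mgd)), with d = 0.3050 m from pivot to centre of mass.
I_cm = mL²/12 = 3.70 × 1.40²/12 = 0.6043 kg·m²; I = I_cm + md² = 0.6043 + 3.70 × 0.3050² = 0.9485 kg·m².
T = 2π√(0.9485/(3.70 × 9.84 × 0.3050)) = 1.84 s.

1.84 s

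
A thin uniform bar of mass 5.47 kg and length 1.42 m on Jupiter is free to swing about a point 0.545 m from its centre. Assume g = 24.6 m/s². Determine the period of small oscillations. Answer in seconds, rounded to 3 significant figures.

1.17 s

For a physical pendulum T = 2π√(I/(mgd)), with d = 0.5450 m from pivot to centre of mass.
I_cm = mL²/12 = 5.47 × 1.42²/12 = 0.9191 kg·m²; I = I_cm + md² = 0.9191 + 5.47 × 0.5450² = 2.544 kg·m².
T = 2π√(2.544/(5.47 × 24.6 × 0.5450)) = 1.17 s.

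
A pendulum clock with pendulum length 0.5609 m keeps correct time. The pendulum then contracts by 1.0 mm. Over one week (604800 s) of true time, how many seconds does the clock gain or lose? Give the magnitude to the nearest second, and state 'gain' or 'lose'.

gain 540 s

T ∝ √L, so T'/T = √(0.55990/0.5609) = 0.999108.
In 604800 s of true time the clock registers 604800/0.999108 = 605339.9 s, so it gains 540 s.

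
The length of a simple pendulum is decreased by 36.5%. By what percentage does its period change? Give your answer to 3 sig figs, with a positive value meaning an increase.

-20.3%

T ∝ √L, so T'/T = √(0.6350) = 0.7969.
Percentage change in T = (0.7969 − 1) × 100% = -20.3%.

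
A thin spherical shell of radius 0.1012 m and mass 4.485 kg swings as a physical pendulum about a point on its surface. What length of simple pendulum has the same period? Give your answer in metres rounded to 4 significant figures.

The equivalent simple-pendulum length is L_eq = I/(md), where I is about the pivot and d = 0.10120 m.
I_cm = (2/3)mR² = 0.030622 kg·m², so I = I_cm + md² = 0.030622 + 0.045933 = 0.076555 kg·m².
L_eq = 0.076555/(4.485 × 0.10120) = 0.1687 m.

0.1687 m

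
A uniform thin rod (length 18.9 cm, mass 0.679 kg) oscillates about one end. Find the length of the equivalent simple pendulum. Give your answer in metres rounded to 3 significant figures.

The equivalent simple-pendulum length is L_eq = I/(md), where I is about the pivot and d = 0.09450 m.
I_cm = (1/12)mL² = 0.002021 kg·m², so I = I_cm + md² = 0.002021 + 0.006064 = 0.008085 kg·m².
L_eq = 0.008085/(0.679 × 0.09450) = 0.126 m.

0.126 m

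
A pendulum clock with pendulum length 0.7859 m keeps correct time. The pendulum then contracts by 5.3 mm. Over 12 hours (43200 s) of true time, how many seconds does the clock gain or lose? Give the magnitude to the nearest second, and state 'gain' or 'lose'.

gain 146 s

T ∝ √L, so T'/T = √(0.78060/0.7859) = 0.996622.
In 43200 s of true time the clock registers 43200/0.996622 = 43346.4 s, so it gains 146 s.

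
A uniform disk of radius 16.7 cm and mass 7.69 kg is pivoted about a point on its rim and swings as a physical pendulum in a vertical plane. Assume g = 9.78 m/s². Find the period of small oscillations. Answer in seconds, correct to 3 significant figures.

I_cm = ½mr² = 0.1072 kg·m². The pivot is at distance d = 0.167 m from the centre of mass.
By the parallel-axis theorem, I = I_cm + md² = 0.1072 + 0.2145 = 0.3217 kg·m².
T = 2π√(I/(mgd)) = 2π√(0.3217/(7.69 × 9.78 × 0.167)) = 1.01 s.

1.01 s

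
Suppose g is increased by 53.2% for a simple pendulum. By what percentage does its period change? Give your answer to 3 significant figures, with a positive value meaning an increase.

T ∝ 1/√g, so T'/T = 1/√(1.532) = 0.8079.
Percentage change in T = (0.8079 − 1) × 100% = -19.2%.

-19.2%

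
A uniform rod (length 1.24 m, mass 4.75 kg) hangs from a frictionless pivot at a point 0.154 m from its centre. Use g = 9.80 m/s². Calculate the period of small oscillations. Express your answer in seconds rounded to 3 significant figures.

1.99 s

For a physical pendulum T = 2π√(I/(mgd)), with d = 0.1540 m from pivot to centre of mass.
I_cm = mL²/12 = 4.75 × 1.24²/12 = 0.6086 kg·m²; I = I_cm + md² = 0.6086 + 4.75 × 0.1540² = 0.7213 kg·m².
T = 2π√(0.7213/(4.75 × 9.80 × 0.1540)) = 1.99 s.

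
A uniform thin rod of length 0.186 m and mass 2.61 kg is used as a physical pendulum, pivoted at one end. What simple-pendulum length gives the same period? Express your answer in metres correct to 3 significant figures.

The equivalent simple-pendulum length is L_eq = I/(md), where I is about the pivot and d = 0.09300 m.
I_cm = (1/12)mL² = 0.007525 kg·m², so I = I_cm + md² = 0.007525 + 0.02257 = 0.03010 kg·m².
L_eq = 0.03010/(2.61 × 0.09300) = 0.124 m.

0.124 m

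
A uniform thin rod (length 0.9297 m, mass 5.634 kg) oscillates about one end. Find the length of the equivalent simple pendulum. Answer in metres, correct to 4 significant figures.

The equivalent simple-pendulum length is L_eq = I/(md), where I is about the pivot and d = 0.46485 m.
I_cm = (1/12)mL² = 0.40581 kg·m², so I = I_cm + md² = 0.40581 + 1.2174 = 1.6232 kg·m².
L_eq = 1.6232/(5.634 × 0.46485) = 0.6198 m.

0.6198 m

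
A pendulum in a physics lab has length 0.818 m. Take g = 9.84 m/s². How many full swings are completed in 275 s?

151

T = 2π√(L/g) = 2π√(0.818/9.84) = 1.812 s.
Number of complete oscillations = ⌊275/1.812⌋ = ⌊151.8⌋ = 151.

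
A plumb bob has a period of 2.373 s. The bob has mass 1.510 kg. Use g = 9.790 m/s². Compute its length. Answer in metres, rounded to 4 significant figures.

1.396 m

From T = 2π√(L/g), L = gT²/(4π²) = 9.790 × 2.3730²/(4π²) = 1.396 m.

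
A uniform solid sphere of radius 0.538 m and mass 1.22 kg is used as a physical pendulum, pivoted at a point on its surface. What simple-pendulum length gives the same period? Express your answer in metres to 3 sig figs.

0.753 m

The equivalent simple-pendulum length is L_eq = I/(md), where I is about the pivot and d = 0.5380 m.
I_cm = (2/5)mR² = 0.1412 kg·m², so I = I_cm + md² = 0.1412 + 0.3531 = 0.4944 kg·m².
L_eq = 0.4944/(1.22 × 0.5380) = 0.753 m.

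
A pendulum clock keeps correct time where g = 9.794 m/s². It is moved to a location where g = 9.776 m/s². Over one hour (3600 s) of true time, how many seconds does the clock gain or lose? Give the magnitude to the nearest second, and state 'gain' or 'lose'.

lose 3 s

The clock's period scales as T ∝ 1/√g, so T'/T = √(9.794/9.776) = 1.00092.
In 3600 s of true time the clock registers 3600/1.00092 = 3596.7 s, so it loses 3 s.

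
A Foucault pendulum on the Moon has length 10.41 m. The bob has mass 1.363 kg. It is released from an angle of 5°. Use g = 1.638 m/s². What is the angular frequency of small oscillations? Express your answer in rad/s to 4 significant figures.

0.3967 rad/s

ω = √(g/L) = √(1.638/10.41) = 0.3967 rad/s.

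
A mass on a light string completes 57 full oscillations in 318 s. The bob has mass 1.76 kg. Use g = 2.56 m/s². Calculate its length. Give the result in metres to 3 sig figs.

2.02 m

T = 318/57 = 5.579 s.
From T = 2π√(L/g), L = gT²/(4π²) = 2.56 × 5.579²/(4π²) = 2.02 m.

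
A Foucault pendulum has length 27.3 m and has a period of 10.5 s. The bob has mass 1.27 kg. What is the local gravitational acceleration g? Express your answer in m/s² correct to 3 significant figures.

9.78 m/s²

From T = 2π√(L/g), g = 4π²L/T² = 4π² × 27.3/10.50² = 9.78 m/s².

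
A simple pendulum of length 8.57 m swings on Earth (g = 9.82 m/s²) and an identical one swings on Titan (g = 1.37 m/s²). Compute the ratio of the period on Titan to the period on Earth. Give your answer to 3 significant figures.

2.68

T ∝ 1/√g, so T₂/T₁ = √(g₁/g₂) = √(9.82/1.37) = 2.68.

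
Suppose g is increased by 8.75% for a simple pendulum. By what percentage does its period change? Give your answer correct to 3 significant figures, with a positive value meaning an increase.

T ∝ 1/√g, so T'/T = 1/√(1.087) = 0.9589.
Percentage change in T = (0.9589 − 1) × 100% = -4.11%.

-4.11%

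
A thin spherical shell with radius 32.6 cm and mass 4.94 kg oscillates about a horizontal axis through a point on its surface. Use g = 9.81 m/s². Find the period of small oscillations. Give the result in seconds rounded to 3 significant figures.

I_cm = (2/3)mr² = 0.3500 kg·m². The pivot is at distance d = 0.326 m from the centre of mass.
By the parallel-axis theorem, I = I_cm + md² = 0.3500 + 0.5250 = 0.8750 kg·m².
T = 2π√(I/(mgd)) = 2π√(0.8750/(4.94 × 9.81 × 0.326)) = 1.48 s.

1.48 s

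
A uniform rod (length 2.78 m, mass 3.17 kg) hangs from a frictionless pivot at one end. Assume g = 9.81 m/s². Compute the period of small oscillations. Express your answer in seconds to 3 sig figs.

For a physical pendulum T = 2π√(I/(mgd)), with d = 1.390 m from pivot to centre of mass.
I_cm = mL²/12 = 3.17 × 2.78²/12 = 2.042 kg·m²; I = I_cm + md² = 2.042 + 3.17 × 1.390² = 8.166 kg·m².
T = 2π√(8.166/(3.17 × 9.81 × 1.390)) = 2.73 s.

2.73 s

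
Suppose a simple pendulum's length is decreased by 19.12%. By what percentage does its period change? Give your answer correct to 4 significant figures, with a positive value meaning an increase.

-10.07%

T ∝ √L, so T'/T = √(0.80880) = 0.89933.
Percentage change in T = (0.89933 − 1) × 100% = -10.07%.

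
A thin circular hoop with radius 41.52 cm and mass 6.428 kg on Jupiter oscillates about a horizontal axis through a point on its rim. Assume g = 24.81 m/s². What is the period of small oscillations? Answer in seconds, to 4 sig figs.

I_cm = mr² = 1.1081 kg·m². The pivot is at distance d = 0.4152 m from the centre of mass.
By the parallel-axis theorem, I = I_cm + md² = 1.1081 + 1.1081 = 2.2163 kg·m².
T = 2π√(I/(mgd)) = 2π√(2.2163/(6.428 × 24.81 × 0.4152)) = 1.150 s.

1.150 s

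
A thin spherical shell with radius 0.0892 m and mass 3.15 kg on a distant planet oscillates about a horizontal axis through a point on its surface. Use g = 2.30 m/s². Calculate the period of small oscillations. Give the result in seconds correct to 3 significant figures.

1.60 s

I_cm = (2/3)mr² = 0.01671 kg·m². The pivot is at distance d = 0.0892 m from the centre of mass.
By the parallel-axis theorem, I = I_cm + md² = 0.01671 + 0.02506 = 0.04177 kg·m².
T = 2π√(I/(mgd)) = 2π√(0.04177/(3.15 × 2.30 × 0.0892)) = 1.60 s.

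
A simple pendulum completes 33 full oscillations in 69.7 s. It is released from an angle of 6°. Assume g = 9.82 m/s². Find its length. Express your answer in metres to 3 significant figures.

T = 69.7/33 = 2.112 s.
From T = 2π√(L/g), L = gT²/(4π²) = 9.82 × 2.112²/(4π²) = 1.11 m.

1.11 m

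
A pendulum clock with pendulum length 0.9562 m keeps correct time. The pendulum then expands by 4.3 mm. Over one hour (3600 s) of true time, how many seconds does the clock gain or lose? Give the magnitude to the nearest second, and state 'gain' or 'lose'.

T ∝ √L, so T'/T = √(0.96050/0.9562) = 1.00225.
In 3600 s of true time the clock registers 3600/1.00225 = 3591.9 s, so it loses 8 s.

lose 8 s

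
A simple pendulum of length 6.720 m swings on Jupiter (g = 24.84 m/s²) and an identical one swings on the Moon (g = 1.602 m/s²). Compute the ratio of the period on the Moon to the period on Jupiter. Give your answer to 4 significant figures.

T ∝ 1/√g, so T₂/T₁ = √(g₁/g₂) = √(24.84/1.602) = 3.938.

3.938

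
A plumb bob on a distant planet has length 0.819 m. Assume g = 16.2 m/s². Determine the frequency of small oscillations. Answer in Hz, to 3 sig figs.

T = 2π√(L/g) = 2π√(0.819/16.2) = 1.413 s, so f = 1/T = 0.708 Hz.

0.708 Hz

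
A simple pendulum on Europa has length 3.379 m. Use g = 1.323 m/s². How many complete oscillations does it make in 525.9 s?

52

T = 2π√(L/g) = 2π√(3.379/1.323) = 10.041 s.
Number of complete oscillations = ⌊525.9/10.041⌋ = ⌊52.373⌋ = 52.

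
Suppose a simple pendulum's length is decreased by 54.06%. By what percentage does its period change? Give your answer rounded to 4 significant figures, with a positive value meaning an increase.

-32.22%

T ∝ √L, so T'/T = √(0.45940) = 0.67779.
Percentage change in T = (0.67779 − 1) × 100% = -32.22%.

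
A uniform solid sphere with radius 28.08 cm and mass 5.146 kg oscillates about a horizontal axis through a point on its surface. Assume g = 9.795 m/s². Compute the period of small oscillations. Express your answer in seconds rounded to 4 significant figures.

1.259 s

I_cm = (2/5)mr² = 0.16230 kg·m². The pivot is at distance d = 0.2808 m from the centre of mass.
By the parallel-axis theorem, I = I_cm + md² = 0.16230 + 0.40576 = 0.56806 kg·m².
T = 2π√(I/(mgd)) = 2π√(0.56806/(5.146 × 9.795 × 0.2808)) = 1.259 s.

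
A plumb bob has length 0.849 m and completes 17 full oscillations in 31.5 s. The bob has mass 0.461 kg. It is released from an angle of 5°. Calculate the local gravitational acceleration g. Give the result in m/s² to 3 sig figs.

T = 31.5/17 = 1.853 s.
From T = 2π√(L/g), g = 4π²L/T² = 4π² × 0.849/1.853² = 9.76 m/s².

9.76 m/s²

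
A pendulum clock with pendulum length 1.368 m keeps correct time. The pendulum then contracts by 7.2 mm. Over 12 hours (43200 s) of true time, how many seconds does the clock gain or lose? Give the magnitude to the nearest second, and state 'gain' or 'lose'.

gain 114 s

T ∝ √L, so T'/T = √(1.36080/1.368) = 0.997365.
In 43200 s of true time the clock registers 43200/0.997365 = 43314.1 s, so it gains 114 s.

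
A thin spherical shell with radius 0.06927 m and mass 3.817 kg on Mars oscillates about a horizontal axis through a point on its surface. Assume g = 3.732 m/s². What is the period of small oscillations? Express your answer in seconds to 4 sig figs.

1.105 s

I_cm = (2/3)mr² = 0.012210 kg·m². The pivot is at distance d = 0.06927 m from the centre of mass.
By the parallel-axis theorem, I = I_cm + md² = 0.012210 + 0.018315 = 0.030525 kg·m².
T = 2π√(I/(mgd)) = 2π√(0.030525/(3.817 × 3.732 × 0.06927)) = 1.105 s.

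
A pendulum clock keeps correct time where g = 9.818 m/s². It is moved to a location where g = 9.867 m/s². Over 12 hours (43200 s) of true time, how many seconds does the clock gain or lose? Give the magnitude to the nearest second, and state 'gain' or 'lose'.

The clock's period scales as T ∝ 1/√g, so T'/T = √(9.818/9.867) = 0.997514.
In 43200 s of true time the clock registers 43200/0.997514 = 43307.7 s, so it gains 108 s.

gain 108 s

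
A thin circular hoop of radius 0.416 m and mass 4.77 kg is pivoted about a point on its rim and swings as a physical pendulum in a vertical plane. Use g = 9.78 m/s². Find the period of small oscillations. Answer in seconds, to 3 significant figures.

I_cm = mr² = 0.8255 kg·m². The pivot is at distance d = 0.416 m from the centre of mass.
By the parallel-axis theorem, I = I_cm + md² = 0.8255 + 0.8255 = 1.651 kg·m².
T = 2π√(I/(mgd)) = 2π√(1.651/(4.77 × 9.78 × 0.416)) = 1.83 s.

1.83 s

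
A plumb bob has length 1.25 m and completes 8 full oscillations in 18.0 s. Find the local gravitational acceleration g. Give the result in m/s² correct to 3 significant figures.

T = 18.0/8 = 2.250 s.
From T = 2π√(L/g), g = 4π²L/T² = 4π² × 1.25/2.250² = 9.75 m/s².

9.75 m/s²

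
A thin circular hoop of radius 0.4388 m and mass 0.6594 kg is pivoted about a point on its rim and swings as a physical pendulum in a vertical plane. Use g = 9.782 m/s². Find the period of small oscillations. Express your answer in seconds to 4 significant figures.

I_cm = mr² = 0.12696 kg·m². The pivot is at distance d = 0.4388 m from the centre of mass.
By the parallel-axis theorem, I = I_cm + md² = 0.12696 + 0.12696 = 0.25393 kg·m².
T = 2π√(I/(mgd)) = 2π√(0.25393/(0.6594 × 9.782 × 0.4388)) = 1.882 s.

1.882 s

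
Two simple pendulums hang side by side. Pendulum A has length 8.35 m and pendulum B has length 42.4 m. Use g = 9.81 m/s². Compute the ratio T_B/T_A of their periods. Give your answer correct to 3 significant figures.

2.25

T ∝ √L, so T_B/T_A = √(L_B/L_A) = √(42.4/8.35) = 2.25.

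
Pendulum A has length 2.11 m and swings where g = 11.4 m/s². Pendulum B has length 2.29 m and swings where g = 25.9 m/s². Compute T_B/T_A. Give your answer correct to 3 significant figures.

T = 2π√(L/g), so T_B/T_A = √((L_B/g_B)/(L_A/g_A)) = √((2.29/25.9)/(2.11/11.4)) = 0.691.

0.691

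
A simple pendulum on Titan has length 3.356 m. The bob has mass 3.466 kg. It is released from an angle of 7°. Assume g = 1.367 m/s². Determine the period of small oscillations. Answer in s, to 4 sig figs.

9.845 s

T = 2π√(L/g) = 2π√(3.356/1.367) = 2π × 1.5668 = 9.845 s.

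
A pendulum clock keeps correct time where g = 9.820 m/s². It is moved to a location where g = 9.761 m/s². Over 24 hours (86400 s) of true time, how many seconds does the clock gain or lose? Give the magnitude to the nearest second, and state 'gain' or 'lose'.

lose 260 s

The clock's period scales as T ∝ 1/√g, so T'/T = √(9.820/9.761) = 1.00302.
In 86400 s of true time the clock registers 86400/1.00302 = 86140.1 s, so it loses 260 s.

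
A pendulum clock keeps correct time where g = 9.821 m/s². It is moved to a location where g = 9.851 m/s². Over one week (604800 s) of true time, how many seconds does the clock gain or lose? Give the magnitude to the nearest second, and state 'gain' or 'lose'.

gain 923 s

The clock's period scales as T ∝ 1/√g, so T'/T = √(9.821/9.851) = 0.998476.
In 604800 s of true time the clock registers 604800/0.998476 = 605723.0 s, so it gains 923 s.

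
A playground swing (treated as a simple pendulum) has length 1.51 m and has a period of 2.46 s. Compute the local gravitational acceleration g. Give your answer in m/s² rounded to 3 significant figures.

From T = 2π√(L/g), g = 4π²L/T² = 4π² × 1.51/2.460² = 9.85 m/s².

9.85 m/s²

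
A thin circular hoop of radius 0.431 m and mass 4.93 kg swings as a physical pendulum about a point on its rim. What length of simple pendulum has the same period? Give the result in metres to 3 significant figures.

0.862 m

The equivalent simple-pendulum length is L_eq = I/(md), where I is about the pivot and d = 0.4310 m.
I_cm = mR² = 0.9158 kg·m², so I = I_cm + md² = 0.9158 + 0.9158 = 1.832 kg·m².
L_eq = 1.832/(4.93 × 0.4310) = 0.862 m.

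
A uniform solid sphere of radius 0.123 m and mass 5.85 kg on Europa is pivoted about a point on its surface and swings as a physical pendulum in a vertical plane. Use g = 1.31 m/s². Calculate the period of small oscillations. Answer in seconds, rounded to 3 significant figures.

2.28 s

I_cm = (2/5)mr² = 0.03540 kg·m². The pivot is at distance d = 0.123 m from the centre of mass.
By the parallel-axis theorem, I = I_cm + md² = 0.03540 + 0.08850 = 0.1239 kg·m².
T = 2π√(I/(mgd)) = 2π√(0.1239/(5.85 × 1.31 × 0.123)) = 2.28 s.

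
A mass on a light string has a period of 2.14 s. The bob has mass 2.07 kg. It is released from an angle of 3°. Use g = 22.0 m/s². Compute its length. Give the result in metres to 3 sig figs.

2.55 m

From T = 2π√(L/g), L = gT²/(4π²) = 22.0 × 2.140²/(4π²) = 2.55 m.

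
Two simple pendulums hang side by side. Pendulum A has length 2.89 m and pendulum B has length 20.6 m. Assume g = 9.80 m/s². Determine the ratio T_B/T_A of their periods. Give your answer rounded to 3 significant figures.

2.67

T ∝ √L, so T_B/T_A = √(L_B/L_A) = √(20.6/2.89) = 2.67.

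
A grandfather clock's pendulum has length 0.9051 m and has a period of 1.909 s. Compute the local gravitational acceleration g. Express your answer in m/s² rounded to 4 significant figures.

From T = 2π√(L/g), g = 4π²L/T² = 4π² × 0.9051/1.9090² = 9.805 m/s².

9.805 m/s²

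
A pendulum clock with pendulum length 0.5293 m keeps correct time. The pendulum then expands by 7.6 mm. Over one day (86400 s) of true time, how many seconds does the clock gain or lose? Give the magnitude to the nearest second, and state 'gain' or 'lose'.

T ∝ √L, so T'/T = √(0.53690/0.5293) = 1.00715.
In 86400 s of true time the clock registers 86400/1.00715 = 85786.3 s, so it loses 614 s.

lose 614 s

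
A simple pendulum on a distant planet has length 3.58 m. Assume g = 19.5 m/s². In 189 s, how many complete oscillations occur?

T = 2π√(L/g) = 2π√(3.58/19.5) = 2.692 s.
Number of complete oscillations = ⌊189/2.692⌋ = ⌊70.20⌋ = 70.

70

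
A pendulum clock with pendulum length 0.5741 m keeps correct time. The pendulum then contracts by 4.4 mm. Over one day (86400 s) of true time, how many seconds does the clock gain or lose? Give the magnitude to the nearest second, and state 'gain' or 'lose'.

T ∝ √L, so T'/T = √(0.56970/0.5741) = 0.996161.
In 86400 s of true time the clock registers 86400/0.996161 = 86733.0 s, so it gains 333 s.

gain 333 s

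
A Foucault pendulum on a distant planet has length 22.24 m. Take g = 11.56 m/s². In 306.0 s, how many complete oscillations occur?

T = 2π√(L/g) = 2π√(22.24/11.56) = 8.7150 s.
Number of complete oscillations = ⌊306.0/8.7150⌋ = ⌊35.112⌋ = 35.

35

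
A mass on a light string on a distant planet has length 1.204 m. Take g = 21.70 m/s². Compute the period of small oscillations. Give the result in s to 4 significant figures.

1.480 s

T = 2π√(L/g) = 2π√(1.204/21.70) = 2π × 0.23555 = 1.480 s.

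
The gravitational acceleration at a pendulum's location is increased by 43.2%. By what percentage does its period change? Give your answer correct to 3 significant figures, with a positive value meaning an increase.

-16.4%

T ∝ 1/√g, so T'/T = 1/√(1.432) = 0.8357.
Percentage change in T = (0.8357 − 1) × 100% = -16.4%.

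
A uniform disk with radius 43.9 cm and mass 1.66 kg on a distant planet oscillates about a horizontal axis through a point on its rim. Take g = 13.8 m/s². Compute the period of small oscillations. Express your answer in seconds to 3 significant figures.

1.37 s

I_cm = ½mr² = 0.1600 kg·m². The pivot is at distance d = 0.439 m from the centre of mass.
By the parallel-axis theorem, I = I_cm + md² = 0.1600 + 0.3199 = 0.4799 kg·m².
T = 2π√(I/(mgd)) = 2π√(0.4799/(1.66 × 13.8 × 0.439)) = 1.37 s.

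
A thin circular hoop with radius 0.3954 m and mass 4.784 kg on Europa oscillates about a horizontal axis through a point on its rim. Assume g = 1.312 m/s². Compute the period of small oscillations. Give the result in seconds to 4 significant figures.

4.878 s

I_cm = mr² = 0.74794 kg·m². The pivot is at distance d = 0.3954 m from the centre of mass.
By the parallel-axis theorem, I = I_cm + md² = 0.74794 + 0.74794 = 1.4959 kg·m².
T = 2π√(I/(mgd)) = 2π√(1.4959/(4.784 × 1.312 × 0.3954)) = 4.878 s.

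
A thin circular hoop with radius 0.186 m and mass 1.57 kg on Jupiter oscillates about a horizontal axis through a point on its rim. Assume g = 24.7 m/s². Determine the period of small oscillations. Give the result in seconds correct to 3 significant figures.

I_cm = mr² = 0.05432 kg·m². The pivot is at distance d = 0.186 m from the centre of mass.
By the parallel-axis theorem, I = I_cm + md² = 0.05432 + 0.05432 = 0.1086 kg·m².
T = 2π√(I/(mgd)) = 2π√(0.1086/(1.57 × 24.7 × 0.186)) = 0.771 s.

0.771 s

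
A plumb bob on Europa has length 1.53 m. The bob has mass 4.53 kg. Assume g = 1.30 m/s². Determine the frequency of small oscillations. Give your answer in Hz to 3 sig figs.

T = 2π√(L/g) = 2π√(1.53/1.30) = 6.816 s, so f = 1/T = 0.147 Hz.

0.147 Hz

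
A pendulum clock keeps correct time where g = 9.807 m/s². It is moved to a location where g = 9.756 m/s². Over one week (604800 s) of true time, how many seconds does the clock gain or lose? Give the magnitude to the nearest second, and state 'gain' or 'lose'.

lose 1575 s

The clock's period scales as T ∝ 1/√g, so T'/T = √(9.807/9.756) = 1.00261.
In 604800 s of true time the clock registers 604800/1.00261 = 603225.4 s, so it loses 1575 s.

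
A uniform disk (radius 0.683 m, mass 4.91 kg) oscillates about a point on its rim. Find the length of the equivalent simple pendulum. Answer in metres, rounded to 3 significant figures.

The equivalent simple-pendulum length is L_eq = I/(md), where I is about the pivot and d = 0.6830 m.
I_cm = ½mR² = 1.145 kg·m², so I = I_cm + md² = 1.145 + 2.290 = 3.436 kg·m².
L_eq = 3.436/(4.91 × 0.6830) = 1.02 m.

1.02 m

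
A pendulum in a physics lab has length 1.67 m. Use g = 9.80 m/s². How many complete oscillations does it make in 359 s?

138

T = 2π√(L/g) = 2π√(1.67/9.80) = 2.594 s.
Number of complete oscillations = ⌊359/2.594⌋ = ⌊138.4⌋ = 138.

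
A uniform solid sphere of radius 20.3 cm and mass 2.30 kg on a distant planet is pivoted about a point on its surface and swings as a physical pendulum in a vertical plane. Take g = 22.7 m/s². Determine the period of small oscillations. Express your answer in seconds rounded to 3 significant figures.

I_cm = (2/5)mr² = 0.03791 kg·m². The pivot is at distance d = 0.203 m from the centre of mass.
By the parallel-axis theorem, I = I_cm + md² = 0.03791 + 0.09478 = 0.1327 kg·m².
T = 2π√(I/(mgd)) = 2π√(0.1327/(2.30 × 22.7 × 0.203)) = 0.703 s.

0.703 s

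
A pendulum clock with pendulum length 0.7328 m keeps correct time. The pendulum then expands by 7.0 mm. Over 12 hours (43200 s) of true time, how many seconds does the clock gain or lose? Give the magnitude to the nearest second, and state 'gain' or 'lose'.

T ∝ √L, so T'/T = √(0.73980/0.7328) = 1.00476.
In 43200 s of true time the clock registers 43200/1.00476 = 42995.1 s, so it loses 205 s.

lose 205 s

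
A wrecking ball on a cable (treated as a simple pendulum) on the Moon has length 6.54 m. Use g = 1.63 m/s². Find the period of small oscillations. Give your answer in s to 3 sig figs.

12.6 s

T = 2π√(L/g) = 2π√(6.54/1.63) = 2π × 2.003 = 12.6 s.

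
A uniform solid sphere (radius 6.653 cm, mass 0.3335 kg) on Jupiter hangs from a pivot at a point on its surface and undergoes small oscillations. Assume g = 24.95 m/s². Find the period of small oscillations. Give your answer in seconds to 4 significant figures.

I_cm = (2/5)mr² = 0.00059046 kg·m². The pivot is at distance d = 0.06653 m from the centre of mass.
By the parallel-axis theorem, I = I_cm + md² = 0.00059046 + 0.0014762 = 0.0020666 kg·m².
T = 2π√(I/(mgd)) = 2π√(0.0020666/(0.3335 × 24.95 × 0.06653)) = 0.3839 s.

0.3839 s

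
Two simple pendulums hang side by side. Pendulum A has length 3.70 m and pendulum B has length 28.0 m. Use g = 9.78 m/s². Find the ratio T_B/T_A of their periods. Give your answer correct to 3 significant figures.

2.75

T ∝ √L, so T_B/T_A = √(L_B/L_A) = √(28.0/3.70) = 2.75.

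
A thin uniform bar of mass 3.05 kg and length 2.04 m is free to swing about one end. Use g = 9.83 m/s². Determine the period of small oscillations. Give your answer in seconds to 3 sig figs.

For a physical pendulum T = 2π√(I/(mgd)), with d = 1.020 m from pivot to centre of mass.
I_cm = mL²/12 = 3.05 × 2.04²/12 = 1.058 kg·m²; I = I_cm + md² = 1.058 + 3.05 × 1.020² = 4.231 kg·m².
T = 2π√(4.231/(3.05 × 9.83 × 1.020)) = 2.34 s.

2.34 s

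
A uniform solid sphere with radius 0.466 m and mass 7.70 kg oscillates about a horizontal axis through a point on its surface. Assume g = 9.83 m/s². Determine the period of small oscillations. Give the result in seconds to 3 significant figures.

1.62 s

I_cm = (2/5)mr² = 0.6688 kg·m². The pivot is at distance d = 0.466 m from the centre of mass.
By the parallel-axis theorem, I = I_cm + md² = 0.6688 + 1.672 = 2.341 kg·m².
T = 2π√(I/(mgd)) = 2π√(2.341/(7.70 × 9.83 × 0.466)) = 1.62 s.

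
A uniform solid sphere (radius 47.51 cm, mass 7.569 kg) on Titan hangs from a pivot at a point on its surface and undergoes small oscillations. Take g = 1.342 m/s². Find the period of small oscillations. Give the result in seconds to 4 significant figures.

I_cm = (2/5)mr² = 0.68339 kg·m². The pivot is at distance d = 0.4751 m from the centre of mass.
By the parallel-axis theorem, I = I_cm + md² = 0.68339 + 1.7085 = 2.3919 kg·m².
T = 2π√(I/(mgd)) = 2π√(2.3919/(7.569 × 1.342 × 0.4751)) = 4.423 s.

4.423 s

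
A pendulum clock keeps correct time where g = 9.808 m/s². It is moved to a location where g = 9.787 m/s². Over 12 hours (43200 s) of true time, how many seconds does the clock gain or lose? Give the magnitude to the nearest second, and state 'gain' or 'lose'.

The clock's period scales as T ∝ 1/√g, so T'/T = √(9.808/9.787) = 1.00107.
In 43200 s of true time the clock registers 43200/1.00107 = 43153.7 s, so it loses 46 s.

lose 46 s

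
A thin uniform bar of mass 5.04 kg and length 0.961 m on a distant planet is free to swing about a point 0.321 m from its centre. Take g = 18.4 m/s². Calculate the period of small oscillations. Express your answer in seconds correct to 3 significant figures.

For a physical pendulum T = 2π√(I/(mgd)), with d = 0.3210 m from pivot to centre of mass.
I_cm = mL²/12 = 5.04 × 0.961²/12 = 0.3879 kg·m²; I = I_cm + md² = 0.3879 + 5.04 × 0.3210² = 0.9072 kg·m².
T = 2π√(0.9072/(5.04 × 18.4 × 0.3210)) = 1.10 s.

1.10 s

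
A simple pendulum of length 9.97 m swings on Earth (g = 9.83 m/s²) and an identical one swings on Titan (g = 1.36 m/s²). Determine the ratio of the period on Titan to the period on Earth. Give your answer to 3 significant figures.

T ∝ 1/√g, so T₂/T₁ = √(g₁/g₂) = √(9.83/1.36) = 2.69.

2.69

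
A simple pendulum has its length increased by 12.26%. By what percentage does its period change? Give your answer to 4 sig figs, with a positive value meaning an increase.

T ∝ √L, so T'/T = √(1.1226) = 1.0595.
Percentage change in T = (1.0595 − 1) × 100% = 5.953%.

5.953%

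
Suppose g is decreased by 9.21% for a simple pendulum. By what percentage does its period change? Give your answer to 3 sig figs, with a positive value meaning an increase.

T ∝ 1/√g, so T'/T = 1/√(0.9079) = 1.049.
Percentage change in T = (1.049 − 1) × 100% = 4.95%.

4.95%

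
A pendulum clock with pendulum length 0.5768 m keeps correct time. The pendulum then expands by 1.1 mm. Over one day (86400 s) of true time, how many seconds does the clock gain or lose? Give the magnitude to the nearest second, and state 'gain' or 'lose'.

lose 82 s

T ∝ √L, so T'/T = √(0.57790/0.5768) = 1.00095.
In 86400 s of true time the clock registers 86400/1.00095 = 86317.7 s, so it loses 82 s.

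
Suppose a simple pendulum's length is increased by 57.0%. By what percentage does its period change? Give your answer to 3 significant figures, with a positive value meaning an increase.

25.3%

T ∝ √L, so T'/T = √(1.570) = 1.253.
Percentage change in T = (1.253 − 1) × 100% = 25.3%.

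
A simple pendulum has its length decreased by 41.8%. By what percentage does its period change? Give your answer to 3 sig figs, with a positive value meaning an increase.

T ∝ √L, so T'/T = √(0.5820) = 0.7629.
Percentage change in T = (0.7629 − 1) × 100% = -23.7%.

-23.7%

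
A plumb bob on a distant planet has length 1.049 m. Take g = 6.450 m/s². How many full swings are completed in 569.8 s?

T = 2π√(L/g) = 2π√(1.049/6.450) = 2.5339 s.
Number of complete oscillations = ⌊569.8/2.5339⌋ = ⌊224.87⌋ = 224.

224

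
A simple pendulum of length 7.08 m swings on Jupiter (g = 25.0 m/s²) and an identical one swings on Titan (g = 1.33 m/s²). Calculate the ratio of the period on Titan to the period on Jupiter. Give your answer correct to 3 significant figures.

4.34

T ∝ 1/√g, so T₂/T₁ = √(g₁/g₂) = √(25.0/1.33) = 4.34.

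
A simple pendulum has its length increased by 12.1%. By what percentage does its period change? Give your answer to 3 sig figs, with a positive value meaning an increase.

5.88%

T ∝ √L, so T'/T = √(1.121) = 1.059.
Percentage change in T = (1.059 − 1) × 100% = 5.88%.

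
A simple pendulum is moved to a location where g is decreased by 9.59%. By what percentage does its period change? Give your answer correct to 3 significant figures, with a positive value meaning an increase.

5.17%

T ∝ 1/√g, so T'/T = 1/√(0.9041) = 1.052.
Percentage change in T = (1.052 − 1) × 100% = 5.17%.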